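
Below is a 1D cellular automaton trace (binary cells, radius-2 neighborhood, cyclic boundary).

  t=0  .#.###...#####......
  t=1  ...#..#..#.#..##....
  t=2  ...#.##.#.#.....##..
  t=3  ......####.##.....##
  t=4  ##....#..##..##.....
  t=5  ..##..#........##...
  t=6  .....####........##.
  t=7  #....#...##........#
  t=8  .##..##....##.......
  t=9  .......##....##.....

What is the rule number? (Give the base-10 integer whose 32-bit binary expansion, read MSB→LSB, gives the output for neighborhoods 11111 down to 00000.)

2913281424

  ##### -> #   bit 31 = 1  t=0,i=11
  ####. -> .   bit 30 = 0  t=0,i=12
  ###.# -> #   bit 29 = 1  t=3,i=9
  ###.. -> .   bit 28 = 0  t=0,i=5
  ##.## -> #   bit 27 = 1  t=3,i=10
  ##.#. -> #   bit 26 = 1  t=2,i=7
  ##..# -> .   bit 25 = 0  t=4,i=11
  ##... -> #   bit 24 = 1  t=0,i=6
  #.### -> #   bit 23 = 1  t=0,i=3
  #.##. -> .   bit 22 = 0  t=2,i=5
  #.#.# -> #   bit 21 = 1  t=2,i=8
  #.#.. -> .   bit 20 = 0  t=1,i=11
  #..## -> .   bit 19 = 0  t=1,i=13
  #..#. -> #   bit 18 = 1  t=1,i=5
  #...# -> .   bit 17 = 0  t=0,i=7
  #.... -> #   bit 16 = 1  t=0,i=15
  .#### -> .   bit 15 = 0  t=0,i=10
  .###. -> .   bit 14 = 0  t=0,i=4
  .##.# -> #   bit 13 = 1  t=2,i=6
  .##.. -> .   bit 12 = 0  t=1,i=15
  .#.## -> .   bit 11 = 0  t=0,i=2
  .#.#. -> #   bit 10 = 1  t=1,i=10
  .#..# -> .   bit 9 = 0  t=1,i=4
  .#... -> #   bit 8 = 1  t=2,i=11
  ..### -> #   bit 7 = 1  t=0,i=9
  ..##. -> .   bit 6 = 0  t=1,i=14
  ..#.# -> .   bit 5 = 0  t=0,i=1
  ..#.. -> #   bit 4 = 1  t=1,i=3
  ...## -> .   bit 3 = 0  t=0,i=8
  ...#. -> .   bit 2 = 0  t=0,i=0
  ....# -> .   bit 1 = 0  t=0,i=19
  ..... -> .   bit 0 = 0  t=0,i=16
  bits 10101101101001010010010110010000 = 2913281424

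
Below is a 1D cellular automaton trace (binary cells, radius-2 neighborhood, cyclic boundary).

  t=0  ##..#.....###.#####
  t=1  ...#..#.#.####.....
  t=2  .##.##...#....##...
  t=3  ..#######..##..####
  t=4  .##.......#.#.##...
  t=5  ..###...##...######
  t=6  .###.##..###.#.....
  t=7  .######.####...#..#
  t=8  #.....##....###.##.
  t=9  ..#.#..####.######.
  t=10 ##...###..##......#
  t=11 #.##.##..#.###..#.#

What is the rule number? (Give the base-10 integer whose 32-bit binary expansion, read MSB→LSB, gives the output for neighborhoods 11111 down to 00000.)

  ##### -> .   bit 31 = 0  t=0,i=16
  ####. -> .   bit 30 = 0  t=0,i=0
  ###.# -> #   bit 29 = 1  t=0,i=12
  ###.. -> .   bit 28 = 0  t=0,i=1
  ##.## -> #   bit 27 = 1  t=0,i=13
  ##.#. -> .   bit 26 = 0  t=6,i=12
  ##..# -> .   bit 25 = 0  t=0,i=2
  ##... -> #   bit 24 = 1  t=1,i=14
  #.### -> .   bit 23 = 0  t=0,i=14
  #.##. -> #   bit 22 = 1  t=2,i=4
  #.#.# -> .   bit 21 = 0  t=1,i=8
  #.#.. -> .   bit 20 = 0  t=6,i=13
  #..## -> #   bit 19 = 1  t=3,i=1
  #..#. -> #   bit 18 = 1  t=0,i=3
  #...# -> #   bit 17 = 1  t=2,i=7
  #.... -> #   bit 16 = 1  t=0,i=6
  .#### -> .   bit 15 = 0  t=0,i=15
  .###. -> #   bit 14 = 1  t=0,i=11
  .##.# -> #   bit 13 = 1  t=2,i=2
  .##.. -> #   bit 12 = 1  t=2,i=5
  .#.## -> #   bit 11 = 1  t=1,i=9
  .#.#. -> .   bit 10 = 0  t=1,i=7
  .#..# -> #   bit 9 = 1  t=1,i=4
  .#... -> .   bit 8 = 0  t=0,i=5
  ..### -> #   bit 7 = 1  t=0,i=10
  ..##. -> .   bit 6 = 0  t=2,i=1
  ..#.# -> .   bit 5 = 0  t=1,i=6
  ..#.. -> .   bit 4 = 0  t=0,i=4
  ...## -> .   bit 3 = 0  t=0,i=9
  ...#. -> #   bit 2 = 1  t=1,i=2
  ....# -> #   bit 1 = 1  t=0,i=8
  ..... -> .   bit 0 = 0  t=0,i=7
  bits 00101001010011110111101010000110 = 693074566

693074566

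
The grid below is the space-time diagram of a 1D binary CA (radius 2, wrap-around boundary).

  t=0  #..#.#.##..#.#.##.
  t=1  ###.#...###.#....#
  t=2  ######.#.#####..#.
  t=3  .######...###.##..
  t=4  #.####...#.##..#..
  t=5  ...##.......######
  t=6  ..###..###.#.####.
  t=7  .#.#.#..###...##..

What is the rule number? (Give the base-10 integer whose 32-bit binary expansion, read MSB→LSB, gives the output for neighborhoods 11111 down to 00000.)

  nb #####: next=#  (t=2,i=2, bit31=1)
  nb ####.: next=#  (t=1,i=1, bit30=1)
  nb ###.#: next=#  (t=1,i=2, bit29=1)
  nb ###..: next=.  (t=2,i=13, bit28=0)
  nb ##.##: next=.  (t=3,i=13, bit27=0)
  nb ##.#.: next=#  (t=0,i=17, bit26=1)
  nb ##..#: next=#  (t=0,i=9, bit25=1)
  nb ##...: next=.  (t=3,i=7, bit24=0)
  nb #.###: next=.  (t=2,i=0, bit23=0)
  nb #.##.: next=.  (t=0,i=7, bit22=0)
  nb #.#.#: next=.  (t=0,i=5, bit21=0)
  nb #.#..: next=#  (t=0,i=0, bit20=1)
  nb #..##: next=.  (t=6,i=6, bit19=0)
  nb #..#.: next=#  (t=0,i=2, bit18=1)
  nb #...#: next=.  (t=1,i=6, bit17=0)
  nb #....: next=.  (t=1,i=14, bit16=0)
  nb .####: next=#  (t=1,i=0, bit15=1)
  nb .###.: next=#  (t=1,i=9, bit14=1)
  nb .##.#: next=.  (t=0,i=16, bit13=0)
  nb .##..: next=#  (t=0,i=8, bit12=1)
  nb .#.##: next=.  (t=0,i=6, bit11=0)
  nb .#.#.: next=#  (t=0,i=4, bit10=1)
  nb .#..#: next=#  (t=0,i=1, bit9=1)
  nb .#...: next=#  (t=1,i=5, bit8=1)
  nb ..###: next=.  (t=1,i=8, bit7=0)
  nb ..##.: next=#  (t=5,i=3, bit6=1)
  nb ..#.#: next=.  (t=0,i=3, bit5=0)
  nb ..#..: next=#  (t=4,i=15, bit4=1)
  nb ...##: next=#  (t=1,i=7, bit3=1)
  nb ...#.: next=.  (t=4,i=8, bit2=0)
  nb ....#: next=.  (t=1,i=15, bit1=0)
  nb .....: next=#  (t=5,i=7, bit0=1)
  bits 11100110000101001101011101011001 = 3860125529

3860125529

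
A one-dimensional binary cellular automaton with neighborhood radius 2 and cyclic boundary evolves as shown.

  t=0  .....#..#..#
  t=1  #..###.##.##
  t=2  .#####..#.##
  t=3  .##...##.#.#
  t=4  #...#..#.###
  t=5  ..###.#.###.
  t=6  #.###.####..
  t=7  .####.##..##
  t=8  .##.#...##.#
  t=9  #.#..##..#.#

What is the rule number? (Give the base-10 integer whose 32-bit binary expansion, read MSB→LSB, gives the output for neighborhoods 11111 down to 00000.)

  ##### -> .   bit 31 = 0  t=2,i=3
  ####. -> .   bit 30 = 0  t=2,i=4
  ###.# -> #   bit 29 = 1  t=1,i=5
  ###.. -> .   bit 28 = 0  t=1,i=0
  ##.## -> .   bit 27 = 0  t=1,i=6
  ##.#. -> .   bit 26 = 0  t=3,i=8
  ##..# -> #   bit 25 = 1  t=1,i=1
  ##... -> .   bit 24 = 0  t=3,i=3
  #.### -> #   bit 23 = 1  t=1,i=10
  #.##. -> .   bit 22 = 0  t=1,i=7
  #.#.# -> #   bit 21 = 1  t=3,i=9
  #.#.. -> .   bit 20 = 0  t=8,i=4
  #..## -> #   bit 19 = 1  t=1,i=2
  #..#. -> #   bit 18 = 1  t=0,i=7
  #...# -> #   bit 17 = 1  t=3,i=4
  #.... -> .   bit 16 = 0  t=0,i=1
  .#### -> #   bit 15 = 1  t=2,i=2
  .###. -> #   bit 14 = 1  t=1,i=4
  .##.# -> #   bit 13 = 1  t=1,i=8
  .##.. -> .   bit 12 = 0  t=3,i=2
  .#.## -> #   bit 11 = 1  t=2,i=9
  .#.#. -> #   bit 10 = 1  t=3,i=10
  .#..# -> .   bit 9 = 0  t=0,i=6
  .#... -> #   bit 8 = 1  t=0,i=0
  ..### -> #   bit 7 = 1  t=1,i=3
  ..##. -> .   bit 6 = 0  t=3,i=6
  ..#.# -> .   bit 5 = 0  t=2,i=8
  ..#.. -> #   bit 4 = 1  t=0,i=5
  ...## -> .   bit 3 = 0  t=3,i=5
  ...#. -> #   bit 2 = 1  t=0,i=4
  ....# -> #   bit 1 = 1  t=0,i=3
  ..... -> .   bit 0 = 0  t=0,i=2
  bits 00100010101011101110110110010110 = 581889430

581889430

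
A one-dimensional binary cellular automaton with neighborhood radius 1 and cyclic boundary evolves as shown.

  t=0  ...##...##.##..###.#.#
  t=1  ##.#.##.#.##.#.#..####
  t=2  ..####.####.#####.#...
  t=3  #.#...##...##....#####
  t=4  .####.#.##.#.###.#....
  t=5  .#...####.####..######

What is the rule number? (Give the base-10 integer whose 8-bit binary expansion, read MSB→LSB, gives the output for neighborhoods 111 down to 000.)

61

  [7] ### => .  t=0,i=16
  [6] ##. => .  t=0,i=4
  [5] #.# => #  t=0,i=10
  [4] #.. => #  t=0,i=0
  [3] .## => #  t=0,i=3
  [2] .#. => #  t=0,i=19
  [1] ..# => .  t=0,i=2
  [0] ... => #  t=0,i=1
  bits 00111101 = 61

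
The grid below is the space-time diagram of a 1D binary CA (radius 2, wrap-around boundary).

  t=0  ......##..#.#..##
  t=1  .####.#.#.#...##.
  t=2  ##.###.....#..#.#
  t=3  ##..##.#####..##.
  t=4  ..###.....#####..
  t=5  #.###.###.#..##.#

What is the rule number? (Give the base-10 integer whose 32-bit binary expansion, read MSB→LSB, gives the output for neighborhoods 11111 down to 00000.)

  [31] ##### => .  t=3,i=9
  [30] ####. => #  t=1,i=3
  [29] ###.# => #  t=1,i=4
  [28] ###.. => #  t=2,i=5
  [27] ##.## => .  t=2,i=2
  [26] ##.#. => #  t=1,i=5
  [25] ##..# => #  t=0,i=8
  [24] ##... => .  t=0,i=0
  [23] #.### => .  t=2,i=3
  [22] #.##. => .  t=3,i=0
  [21] #.#.# => .  t=1,i=6
  [20] #.#.. => .  t=0,i=12
  [19] #..## => #  t=0,i=14
  [18] #..#. => .  t=0,i=9
  [17] #...# => .  t=1,i=12
  [16] #.... => #  t=0,i=1
  [15] .#### => .  t=1,i=2
  [14] .###. => #  t=2,i=0
  [13] .##.# => .  t=3,i=5
  [12] .##.. => .  t=0,i=7
  [11] .#.## => #  t=2,i=15
  [10] .#.#. => .  t=0,i=11
  [9] .#..# => .  t=0,i=13
  [8] .#... => #  t=1,i=11
  [7] ..### => #  t=1,i=1
  [6] ..##. => #  t=0,i=6
  [5] ..#.# => #  t=0,i=10
  [4] ..#.. => #  t=2,i=11
  [3] ...## => .  t=0,i=5
  [2] ...#. => #  t=2,i=10
  [1] ....# => #  t=0,i=4
  [0] ..... => #  t=0,i=2
  bits 01110110000010010100100111110111 = 1980320247

1980320247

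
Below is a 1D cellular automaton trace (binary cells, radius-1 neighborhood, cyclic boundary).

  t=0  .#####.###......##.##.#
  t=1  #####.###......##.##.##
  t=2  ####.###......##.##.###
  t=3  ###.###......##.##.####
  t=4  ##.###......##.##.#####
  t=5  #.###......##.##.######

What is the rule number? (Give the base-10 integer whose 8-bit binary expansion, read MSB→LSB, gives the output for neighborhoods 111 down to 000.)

174

  nb ###: next=#  (t=0,i=2, bit7=1)
  nb ##.: next=.  (t=0,i=5, bit6=0)
  nb #.#: next=#  (t=0,i=0, bit5=1)
  nb #..: next=.  (t=0,i=10, bit4=0)
  nb .##: next=#  (t=0,i=1, bit3=1)
  nb .#.: next=#  (t=0,i=22, bit2=1)
  nb ..#: next=#  (t=0,i=15, bit1=1)
  nb ...: next=.  (t=0,i=11, bit0=0)
  bits 10101110 = 174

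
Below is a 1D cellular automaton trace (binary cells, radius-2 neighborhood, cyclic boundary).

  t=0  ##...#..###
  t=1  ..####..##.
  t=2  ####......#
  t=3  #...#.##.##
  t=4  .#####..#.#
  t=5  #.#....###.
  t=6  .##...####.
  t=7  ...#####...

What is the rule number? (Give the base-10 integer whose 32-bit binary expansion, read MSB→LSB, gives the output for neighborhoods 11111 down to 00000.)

  nb #####: next=.  (t=0,i=10, bit31=0)
  nb ####.: next=.  (t=0,i=0, bit30=0)
  nb ###.#: next=#  (t=5,i=9, bit29=1)
  nb ###..: next=.  (t=0,i=1, bit28=0)
  nb ##.##: next=#  (t=3,i=8, bit27=1)
  nb ##.#.: next=.  (t=5,i=10, bit26=0)
  nb ##..#: next=.  (t=1,i=6, bit25=0)
  nb ##...: next=#  (t=0,i=2, bit24=1)
  nb #.###: next=.  (t=3,i=9, bit23=0)
  nb #.##.: next=.  (t=3,i=6, bit22=0)
  nb #.#.#: next=.  (t=4,i=10, bit21=0)
  nb #.#..: next=#  (t=5,i=2, bit20=1)
  nb #..##: next=.  (t=0,i=7, bit19=0)
  nb #..#.: next=#  (t=4,i=7, bit18=1)
  nb #...#: next=#  (t=0,i=3, bit17=1)
  nb #....: next=.  (t=2,i=5, bit16=0)
  nb .####: next=#  (t=0,i=9, bit15=1)
  nb .###.: next=#  (t=3,i=10, bit14=1)
  nb .##.#: next=.  (t=3,i=7, bit13=0)
  nb .##..: next=.  (t=1,i=9, bit12=0)
  nb .#.##: next=#  (t=3,i=5, bit11=1)
  nb .#.#.: next=#  (t=4,i=9, bit10=1)
  nb .#..#: next=.  (t=0,i=6, bit9=0)
  nb .#...: next=.  (t=5,i=3, bit8=0)
  nb ..###: next=#  (t=0,i=8, bit7=1)
  nb ..##.: next=.  (t=1,i=8, bit6=0)
  nb ..#.#: next=#  (t=3,i=4, bit5=1)
  nb ..#..: next=#  (t=0,i=5, bit4=1)
  nb ...##: next=#  (t=1,i=1, bit3=1)
  nb ...#.: next=#  (t=0,i=4, bit2=1)
  nb ....#: next=.  (t=2,i=8, bit1=0)
  nb .....: next=#  (t=2,i=6, bit0=1)
  bits 00101001000101101100110010111101 = 689360061

689360061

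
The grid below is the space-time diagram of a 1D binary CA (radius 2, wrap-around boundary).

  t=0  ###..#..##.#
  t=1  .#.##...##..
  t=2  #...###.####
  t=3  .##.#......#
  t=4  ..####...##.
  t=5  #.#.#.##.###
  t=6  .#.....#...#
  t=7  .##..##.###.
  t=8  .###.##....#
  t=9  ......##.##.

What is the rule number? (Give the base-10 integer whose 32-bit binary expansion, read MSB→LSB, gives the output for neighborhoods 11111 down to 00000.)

1192636870

  [31] ##### => .  t=2,i=10
  [30] ####. => #  t=0,i=1
  [29] ###.# => .  t=2,i=6
  [28] ###.. => .  t=0,i=2
  [27] ##.## => .  t=0,i=10
  [26] ##.#. => #  t=3,i=3
  [25] ##..# => #  t=0,i=3
  [24] ##... => #  t=1,i=5
  [23] #.### => .  t=0,i=11
  [22] #.##. => .  t=1,i=3
  [21] #.#.# => .  t=5,i=2
  [20] #.#.. => #  t=3,i=4
  [19] #..## => .  t=0,i=7
  [18] #..#. => #  t=0,i=4
  [17] #...# => #  t=1,i=6
  [16] #.... => .  t=3,i=6
  [15] .#### => .  t=0,i=0
  [14] .###. => .  t=2,i=5
  [13] .##.# => #  t=0,i=9
  [12] .##.. => #  t=1,i=4
  [11] .#.## => .  t=1,i=2
  [10] .#.#. => .  t=5,i=3
  [9] .#..# => .  t=0,i=6
  [8] .#... => #  t=3,i=5
  [7] ..### => #  t=2,i=4
  [6] ..##. => #  t=0,i=8
  [5] ..#.# => .  t=1,i=1
  [4] ..#.. => .  t=0,i=5
  [3] ...## => .  t=1,i=7
  [2] ...#. => #  t=1,i=0
  [1] ....# => #  t=3,i=9
  [0] ..... => .  t=3,i=7
  bits 01000111000101100011000111000110 = 1192636870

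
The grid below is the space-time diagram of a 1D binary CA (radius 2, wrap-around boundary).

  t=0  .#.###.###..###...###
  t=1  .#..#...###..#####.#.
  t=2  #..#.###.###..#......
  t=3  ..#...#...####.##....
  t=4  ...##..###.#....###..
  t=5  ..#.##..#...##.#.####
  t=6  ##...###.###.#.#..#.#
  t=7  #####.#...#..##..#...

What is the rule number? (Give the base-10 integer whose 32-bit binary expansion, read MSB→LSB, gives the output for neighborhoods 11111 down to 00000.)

321385736

  ##### -> .   bit 31 = 0  t=1,i=15
  ####. -> .   bit 30 = 0  t=1,i=16
  ###.# -> .   bit 29 = 0  t=0,i=5
  ###.. -> #   bit 28 = 1  t=0,i=9
  ##.## -> .   bit 27 = 0  t=0,i=6
  ##.#. -> .   bit 26 = 0  t=0,i=0
  ##..# -> #   bit 25 = 1  t=0,i=10
  ##... -> #   bit 24 = 1  t=0,i=15
  #.### -> .   bit 23 = 0  t=0,i=3
  #.##. -> .   bit 22 = 0  t=3,i=15
  #.#.# -> #   bit 21 = 1  t=0,i=1
  #.#.. -> .   bit 20 = 0  t=1,i=19
  #..## -> .   bit 19 = 0  t=0,i=11
  #..#. -> #   bit 18 = 1  t=1,i=0
  #...# -> #   bit 17 = 1  t=0,i=16
  #.... -> #   bit 16 = 1  t=2,i=16
  .#### -> #   bit 15 = 1  t=1,i=14
  .###. -> #   bit 14 = 1  t=0,i=4
  .##.# -> #   bit 13 = 1  t=5,i=13
  .##.. -> #   bit 12 = 1  t=3,i=16
  .#.## -> .   bit 11 = 0  t=0,i=2
  .#.#. -> #   bit 10 = 1  t=6,i=14
  .#..# -> .   bit 9 = 0  t=1,i=2
  .#... -> #   bit 8 = 1  t=1,i=5
  ..### -> .   bit 7 = 0  t=0,i=12
  ..##. -> .   bit 6 = 0  t=4,i=3
  ..#.# -> .   bit 5 = 0  t=2,i=3
  ..#.. -> .   bit 4 = 0  t=1,i=1
  ...## -> #   bit 3 = 1  t=0,i=17
  ...#. -> .   bit 2 = 0  t=2,i=20
  ....# -> .   bit 1 = 0  t=2,i=19
  ..... -> .   bit 0 = 0  t=2,i=17
  bits 00010011001001111111010100001000 = 321385736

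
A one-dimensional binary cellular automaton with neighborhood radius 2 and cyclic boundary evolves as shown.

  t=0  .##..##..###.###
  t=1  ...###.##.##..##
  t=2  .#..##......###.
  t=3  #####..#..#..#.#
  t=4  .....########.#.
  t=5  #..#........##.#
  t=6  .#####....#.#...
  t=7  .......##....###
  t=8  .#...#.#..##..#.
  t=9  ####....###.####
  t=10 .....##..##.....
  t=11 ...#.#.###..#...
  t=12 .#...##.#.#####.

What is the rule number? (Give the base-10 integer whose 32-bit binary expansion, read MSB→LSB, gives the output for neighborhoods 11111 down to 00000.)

  nb #####: next=.  (t=3,i=1, bit31=0)
  nb ####.: next=.  (t=3,i=3, bit30=0)
  nb ###.#: next=#  (t=0,i=11, bit29=1)
  nb ###..: next=.  (t=2,i=14, bit28=0)
  nb ##.##: next=.  (t=0,i=0, bit27=0)
  nb ##.#.: next=#  (t=4,i=13, bit26=1)
  nb ##..#: next=#  (t=0,i=3, bit25=1)
  nb ##...: next=.  (t=1,i=0, bit24=0)
  nb #.###: next=.  (t=0,i=13, bit23=0)
  nb #.##.: next=.  (t=0,i=1, bit22=0)
  nb #.#.#: next=#  (t=11,i=5, bit21=1)
  nb #.#..: next=.  (t=4,i=14, bit20=0)
  nb #..##: next=#  (t=0,i=4, bit19=1)
  nb #..#.: next=#  (t=2,i=0, bit18=1)
  nb #...#: next=#  (t=1,i=1, bit17=1)
  nb #....: next=#  (t=2,i=7, bit16=1)
  nb .####: next=.  (t=3,i=0, bit15=0)
  nb .###.: next=#  (t=0,i=10, bit14=1)
  nb .##.#: next=.  (t=1,i=8, bit13=0)
  nb .##..: next=.  (t=0,i=2, bit12=0)
  nb .#.##: next=#  (t=3,i=14, bit11=1)
  nb .#.#.: next=.  (t=6,i=11, bit10=0)
  nb .#..#: next=#  (t=2,i=2, bit9=1)
  nb .#...: next=#  (t=4,i=15, bit8=1)
  nb ..###: next=.  (t=0,i=9, bit7=0)
  nb ..##.: next=#  (t=0,i=5, bit6=1)
  nb ..#.#: next=.  (t=3,i=13, bit5=0)
  nb ..#..: next=#  (t=2,i=1, bit4=1)
  nb ...##: next=.  (t=1,i=2, bit3=0)
  nb ...#.: next=.  (t=6,i=9, bit2=0)
  nb ....#: next=#  (t=2,i=10, bit1=1)
  nb .....: next=.  (t=2,i=8, bit0=0)
  bits 00100110001011110100101101010010 = 640633682

640633682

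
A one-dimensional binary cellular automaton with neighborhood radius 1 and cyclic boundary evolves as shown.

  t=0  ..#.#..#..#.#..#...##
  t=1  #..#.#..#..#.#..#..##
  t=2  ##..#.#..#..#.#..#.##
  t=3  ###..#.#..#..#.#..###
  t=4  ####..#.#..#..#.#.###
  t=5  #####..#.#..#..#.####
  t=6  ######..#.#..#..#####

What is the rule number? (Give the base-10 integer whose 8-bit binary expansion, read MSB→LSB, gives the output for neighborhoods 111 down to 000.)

  [7] ### => #  t=1,i=20
  [6] ##. => #  t=0,i=20
  [5] #.# => #  t=0,i=3
  [4] #.. => #  t=0,i=0
  [3] .## => #  t=0,i=19
  [2] .#. => .  t=0,i=2
  [1] ..# => .  t=0,i=1
  [0] ... => .  t=0,i=17
  bits 11111000 = 248

248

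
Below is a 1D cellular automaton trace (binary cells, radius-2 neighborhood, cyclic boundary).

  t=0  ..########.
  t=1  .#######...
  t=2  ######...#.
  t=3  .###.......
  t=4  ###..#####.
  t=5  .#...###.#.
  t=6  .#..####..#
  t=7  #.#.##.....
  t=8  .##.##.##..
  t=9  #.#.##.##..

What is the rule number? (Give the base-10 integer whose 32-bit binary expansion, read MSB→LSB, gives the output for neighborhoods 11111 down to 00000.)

  nb #####: next=#  (t=0,i=4, bit31=1)
  nb ####.: next=.  (t=0,i=8, bit30=0)
  nb ###.#: next=#  (t=4,i=9, bit29=1)
  nb ###..: next=.  (t=0,i=9, bit28=0)
  nb ##.##: next=.  (t=4,i=10, bit27=0)
  nb ##.#.: next=.  (t=5,i=8, bit26=0)
  nb ##..#: next=.  (t=4,i=3, bit25=0)
  nb ##...: next=.  (t=0,i=10, bit24=0)
  nb #.###: next=.  (t=2,i=0, bit23=0)
  nb #.##.: next=#  (t=7,i=4, bit22=1)
  nb #.#.#: next=#  (t=7,i=2, bit21=1)
  nb #.#..: next=.  (t=5,i=9, bit20=0)
  nb #..##: next=.  (t=4,i=4, bit19=0)
  nb #..#.: next=.  (t=5,i=0, bit18=0)
  nb #...#: next=.  (t=0,i=0, bit17=0)
  nb #....: next=#  (t=1,i=9, bit16=1)
  nb .####: next=#  (t=0,i=3, bit15=1)
  nb .###.: next=#  (t=3,i=2, bit14=1)
  nb .##.#: next=#  (t=8,i=2, bit13=1)
  nb .##..: next=#  (t=7,i=5, bit12=1)
  nb .#.##: next=.  (t=2,i=10, bit11=0)
  nb .#.#.: next=#  (t=6,i=0, bit10=1)
  nb .#..#: next=#  (t=5,i=10, bit9=1)
  nb .#...: next=.  (t=5,i=2, bit8=0)
  nb ..###: next=#  (t=0,i=2, bit7=1)
  nb ..##.: next=.  (t=8,i=1, bit6=0)
  nb ..#.#: next=.  (t=2,i=9, bit5=0)
  nb ..#..: next=#  (t=5,i=1, bit4=1)
  nb ...##: next=#  (t=0,i=1, bit3=1)
  nb ...#.: next=.  (t=2,i=8, bit2=0)
  nb ....#: next=.  (t=1,i=10, bit1=0)
  nb .....: next=#  (t=3,i=6, bit0=1)
  bits 10100000011000011111011010011001 = 2690774681

2690774681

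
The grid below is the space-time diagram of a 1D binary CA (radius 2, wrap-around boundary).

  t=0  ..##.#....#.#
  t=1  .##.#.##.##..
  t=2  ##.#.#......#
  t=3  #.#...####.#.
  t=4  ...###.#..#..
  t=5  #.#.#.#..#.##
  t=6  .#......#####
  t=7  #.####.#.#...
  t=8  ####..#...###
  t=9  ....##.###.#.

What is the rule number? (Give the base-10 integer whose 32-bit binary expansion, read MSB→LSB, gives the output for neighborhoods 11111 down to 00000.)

110086509

  nb #####: next=.  (t=6,i=10, bit31=0)
  nb ####.: next=.  (t=3,i=8, bit30=0)
  nb ###.#: next=.  (t=2,i=1, bit29=0)
  nb ###..: next=.  (t=8,i=3, bit28=0)
  nb ##.##: next=.  (t=1,i=8, bit27=0)
  nb ##.#.: next=#  (t=0,i=4, bit26=1)
  nb ##..#: next=#  (t=8,i=4, bit25=1)
  nb ##...: next=.  (t=1,i=11, bit24=0)
  nb #.###: next=#  (t=5,i=11, bit23=1)
  nb #.##.: next=.  (t=1,i=6, bit22=0)
  nb #.#.#: next=.  (t=1,i=4, bit21=0)
  nb #.#..: next=.  (t=0,i=5, bit20=0)
  nb #..##: next=#  (t=0,i=1, bit19=1)
  nb #..#.: next=#  (t=4,i=9, bit18=1)
  nb #...#: next=#  (t=1,i=12, bit17=1)
  nb #....: next=#  (t=0,i=7, bit16=1)
  nb .####: next=#  (t=3,i=7, bit15=1)
  nb .###.: next=#  (t=2,i=0, bit14=1)
  nb .##.#: next=.  (t=0,i=3, bit13=0)
  nb .##..: next=.  (t=1,i=10, bit12=0)
  nb .#.##: next=#  (t=1,i=5, bit11=1)
  nb .#.#.: next=.  (t=0,i=11, bit10=0)
  nb .#..#: next=.  (t=0,i=0, bit9=0)
  nb .#...: next=#  (t=0,i=6, bit8=1)
  nb ..###: next=.  (t=2,i=12, bit7=0)
  nb ..##.: next=#  (t=0,i=2, bit6=1)
  nb ..#.#: next=#  (t=0,i=10, bit5=1)
  nb ..#..: next=.  (t=4,i=10, bit4=0)
  nb ...##: next=#  (t=1,i=0, bit3=1)
  nb ...#.: next=#  (t=0,i=9, bit2=1)
  nb ....#: next=.  (t=0,i=8, bit1=0)
  nb .....: next=#  (t=2,i=8, bit0=1)
  bits 00000110100011111100100101101101 = 110086509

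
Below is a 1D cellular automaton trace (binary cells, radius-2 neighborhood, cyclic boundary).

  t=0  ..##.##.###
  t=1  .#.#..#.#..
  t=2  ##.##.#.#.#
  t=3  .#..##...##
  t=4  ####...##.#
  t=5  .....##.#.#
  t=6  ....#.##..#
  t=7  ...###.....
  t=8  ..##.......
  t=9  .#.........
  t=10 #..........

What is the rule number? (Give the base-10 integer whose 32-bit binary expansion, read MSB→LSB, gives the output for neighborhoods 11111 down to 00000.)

614083244

  [31] ##### => .  t=4,i=1
  [30] ####. => .  t=4,i=2
  [29] ###.# => #  t=2,i=1
  [28] ###.. => .  t=0,i=10
  [27] ##.## => .  t=0,i=4
  [26] ##.#. => #  t=2,i=5
  [25] ##..# => .  t=0,i=0
  [24] ##... => .  t=3,i=6
  [23] #.### => #  t=0,i=8
  [22] #.##. => .  t=0,i=5
  [21] #.#.# => .  t=2,i=6
  [20] #.#.. => #  t=1,i=3
  [19] #..## => #  t=0,i=1
  [18] #..#. => .  t=1,i=5
  [17] #...# => #  t=1,i=10
  [16] #.... => .  t=5,i=1
  [15] .#### => .  t=4,i=0
  [14] .###. => .  t=0,i=9
  [13] .##.# => #  t=0,i=3
  [12] .##.. => .  t=3,i=5
  [11] .#.## => #  t=2,i=9
  [10] .#.#. => .  t=1,i=2
  [9] .#..# => #  t=1,i=4
  [8] .#... => .  t=1,i=9
  [7] ..### => #  t=7,i=3
  [6] ..##. => .  t=0,i=2
  [5] ..#.# => #  t=1,i=1
  [4] ..#.. => .  t=6,i=10
  [3] ...## => #  t=3,i=8
  [2] ...#. => #  t=1,i=0
  [1] ....# => .  t=5,i=3
  [0] ..... => .  t=5,i=2
  bits 00100100100110100010101010101100 = 614083244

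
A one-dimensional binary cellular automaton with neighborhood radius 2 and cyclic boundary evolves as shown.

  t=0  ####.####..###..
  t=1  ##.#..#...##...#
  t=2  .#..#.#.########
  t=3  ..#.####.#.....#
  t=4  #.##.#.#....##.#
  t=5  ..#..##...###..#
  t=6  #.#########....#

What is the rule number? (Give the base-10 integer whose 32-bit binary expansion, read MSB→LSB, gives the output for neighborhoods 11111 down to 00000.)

  nb #####: next=.  (t=2,i=10, bit31=0)
  nb ####.: next=.  (t=0,i=2, bit30=0)
  nb ###.#: next=#  (t=0,i=3, bit29=1)
  nb ###..: next=.  (t=0,i=8, bit28=0)
  nb ##.##: next=.  (t=0,i=4, bit27=0)
  nb ##.#.: next=.  (t=1,i=2, bit26=0)
  nb ##..#: next=.  (t=0,i=9, bit25=0)
  nb ##...: next=#  (t=1,i=12, bit24=1)
  nb #.###: next=.  (t=0,i=5, bit23=0)
  nb #.##.: next=#  (t=4,i=2, bit22=1)
  nb #.#.#: next=#  (t=2,i=6, bit21=1)
  nb #.#..: next=.  (t=1,i=3, bit20=0)
  nb #..##: next=#  (t=0,i=10, bit19=1)
  nb #..#.: next=.  (t=1,i=5, bit18=0)
  nb #...#: next=#  (t=1,i=8, bit17=1)
  nb #....: next=.  (t=3,i=11, bit16=0)
  nb .####: next=#  (t=0,i=1, bit15=1)
  nb .###.: next=.  (t=0,i=12, bit14=0)
  nb .##.#: next=.  (t=4,i=0, bit13=0)
  nb .##..: next=#  (t=1,i=11, bit12=1)
  nb .#.##: next=#  (t=2,i=7, bit11=1)
  nb .#.#.: next=#  (t=2,i=5, bit10=1)
  nb .#..#: next=#  (t=1,i=4, bit9=1)
  nb .#...: next=.  (t=1,i=7, bit8=0)
  nb ..###: next=#  (t=0,i=0, bit7=1)
  nb ..##.: next=#  (t=1,i=10, bit6=1)
  nb ..#.#: next=#  (t=2,i=4, bit5=1)
  nb ..#..: next=#  (t=1,i=6, bit4=1)
  nb ...##: next=#  (t=1,i=9, bit3=1)
  nb ...#.: next=.  (t=3,i=14, bit2=0)
  nb ....#: next=#  (t=3,i=13, bit1=1)
  nb .....: next=#  (t=3,i=12, bit0=1)
  bits 00100001011010101001111011111011 = 560635643

560635643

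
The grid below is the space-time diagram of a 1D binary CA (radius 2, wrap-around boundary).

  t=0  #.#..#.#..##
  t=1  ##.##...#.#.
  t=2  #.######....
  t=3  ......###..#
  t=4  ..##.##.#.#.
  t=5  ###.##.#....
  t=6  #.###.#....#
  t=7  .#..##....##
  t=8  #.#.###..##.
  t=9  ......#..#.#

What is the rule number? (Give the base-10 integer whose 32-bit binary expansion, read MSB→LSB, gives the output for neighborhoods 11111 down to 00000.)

  #####|.  b31=0 t=2,i=4
  ####.|#  b30=1 t=2,i=6
  ###.#|#  b29=1 t=0,i=0
  ###..|#  b28=1 t=2,i=7
  ##.##|#  b27=1 t=1,i=2
  ##.#.|#  b26=1 t=0,i=1
  ##..#|.  b25=0 t=3,i=9
  ##...|#  b24=1 t=1,i=5
  #.###|.  b23=0 t=2,i=2
  #.##.|#  b22=1 t=1,i=0
  #.#.#|.  b21=0 t=1,i=10
  #.#..|.  b20=0 t=0,i=2
  #..##|.  b19=0 t=0,i=9
  #..#.|#  b18=1 t=0,i=4
  #...#|#  b17=1 t=1,i=6
  #....|.  b16=0 t=2,i=9
  .####|.  b15=0 t=2,i=3
  .###.|.  b14=0 t=0,i=11
  .##.#|.  b13=0 t=1,i=1
  .##..|#  b12=1 t=1,i=4
  .#.##|.  b11=0 t=1,i=11
  .#.#.|.  b10=0 t=0,i=6
  .#..#|#  b9=1 t=0,i=3
  .#...|.  b8=0 t=3,i=0
  ..###|#  b7=1 t=0,i=10
  ..##.|#  b6=1 t=4,i=2
  ..#.#|.  b5=0 t=0,i=5
  ..#..|.  b4=0 t=3,i=11
  ...##|#  b3=1 t=3,i=5
  ...#.|#  b2=1 t=1,i=7
  ....#|.  b1=0 t=2,i=10
  .....|#  b0=1 t=3,i=2
  bits 01111101010001100001001011001101 = 2101744333

2101744333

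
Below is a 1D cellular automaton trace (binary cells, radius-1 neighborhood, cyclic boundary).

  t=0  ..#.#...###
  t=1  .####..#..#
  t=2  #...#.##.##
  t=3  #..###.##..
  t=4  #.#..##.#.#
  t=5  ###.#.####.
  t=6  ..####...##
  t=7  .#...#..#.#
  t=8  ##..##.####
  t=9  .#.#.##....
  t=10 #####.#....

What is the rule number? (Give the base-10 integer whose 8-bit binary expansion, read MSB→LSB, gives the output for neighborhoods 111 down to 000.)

102

  ### -> .   bit 7 = 0  t=0,i=9
  ##. -> #   bit 6 = 1  t=0,i=10
  #.# -> #   bit 5 = 1  t=0,i=3
  #.. -> .   bit 4 = 0  t=0,i=0
  .## -> .   bit 3 = 0  t=0,i=8
  .#. -> #   bit 2 = 1  t=0,i=2
  ..# -> #   bit 1 = 1  t=0,i=1
  ... -> .   bit 0 = 0  t=0,i=6
  bits 01100110 = 102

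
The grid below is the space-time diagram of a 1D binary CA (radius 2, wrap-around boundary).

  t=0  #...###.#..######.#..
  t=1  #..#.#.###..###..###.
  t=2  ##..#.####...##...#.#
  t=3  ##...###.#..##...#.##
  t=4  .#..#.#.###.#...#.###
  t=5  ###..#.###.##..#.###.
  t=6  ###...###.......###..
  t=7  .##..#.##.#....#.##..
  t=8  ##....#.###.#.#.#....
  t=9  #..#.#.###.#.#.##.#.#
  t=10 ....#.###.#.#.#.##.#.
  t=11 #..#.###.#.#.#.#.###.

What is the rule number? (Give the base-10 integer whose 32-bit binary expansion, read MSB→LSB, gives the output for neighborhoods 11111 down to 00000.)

2492591708

  nb #####: next=#  (t=0,i=13, bit31=1)
  nb ####.: next=.  (t=0,i=15, bit30=0)
  nb ###.#: next=.  (t=0,i=6, bit29=0)
  nb ###..: next=#  (t=1,i=9, bit28=1)
  nb ##.##: next=.  (t=5,i=10, bit27=0)
  nb ##.#.: next=#  (t=0,i=7, bit26=1)
  nb ##..#: next=.  (t=1,i=10, bit25=0)
  nb ##...: next=.  (t=2,i=10, bit24=0)
  nb #.###: next=#  (t=1,i=7, bit23=1)
  nb #.##.: next=.  (t=5,i=11, bit22=0)
  nb #.#.#: next=.  (t=1,i=5, bit21=0)
  nb #.#..: next=#  (t=0,i=8, bit20=1)
  nb #..##: next=.  (t=0,i=10, bit19=0)
  nb #..#.: next=.  (t=0,i=20, bit18=0)
  nb #...#: next=.  (t=0,i=2, bit17=0)
  nb #....: next=#  (t=6,i=10, bit16=1)
  nb .####: next=#  (t=0,i=12, bit15=1)
  nb .###.: next=#  (t=0,i=5, bit14=1)
  nb .##.#: next=#  (t=7,i=8, bit13=1)
  nb .##..: next=.  (t=2,i=14, bit12=0)
  nb .#.##: next=#  (t=1,i=6, bit11=1)
  nb .#.#.: next=#  (t=1,i=4, bit10=1)
  nb .#..#: next=#  (t=0,i=9, bit9=1)
  nb .#...: next=.  (t=0,i=1, bit8=0)
  nb ..###: next=.  (t=0,i=4, bit7=0)
  nb ..##.: next=#  (t=2,i=13, bit6=1)
  nb ..#.#: next=.  (t=1,i=3, bit5=0)
  nb ..#..: next=#  (t=0,i=0, bit4=1)
  nb ...##: next=#  (t=0,i=3, bit3=1)
  nb ...#.: next=#  (t=2,i=17, bit2=1)
  nb ....#: next=.  (t=6,i=14, bit1=0)
  nb .....: next=.  (t=6,i=11, bit0=0)
  bits 10010100100100011110111001011100 = 2492591708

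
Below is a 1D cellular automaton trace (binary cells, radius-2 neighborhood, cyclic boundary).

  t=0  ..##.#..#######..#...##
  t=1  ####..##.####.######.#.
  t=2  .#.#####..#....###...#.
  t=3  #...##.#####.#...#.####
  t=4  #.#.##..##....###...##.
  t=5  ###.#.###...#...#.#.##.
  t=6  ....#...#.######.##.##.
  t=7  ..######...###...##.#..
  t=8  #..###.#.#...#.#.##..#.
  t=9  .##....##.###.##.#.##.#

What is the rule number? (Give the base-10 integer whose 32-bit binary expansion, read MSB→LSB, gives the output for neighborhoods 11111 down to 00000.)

2456725334

  [31] ##### => #  t=0,i=10
  [30] ####. => .  t=0,i=13
  [29] ###.# => .  t=1,i=12
  [28] ###.. => #  t=0,i=14
  [27] ##.## => .  t=1,i=8
  [26] ##.#. => .  t=0,i=4
  [25] ##..# => #  t=0,i=0
  [24] ##... => .  t=2,i=18
  [23] #.### => .  t=1,i=0
  [22] #.##. => #  t=4,i=4
  [21] #.#.# => #  t=1,i=21
  [20] #.#.. => .  t=0,i=5
  [19] #..## => #  t=0,i=1
  [18] #..#. => #  t=0,i=16
  [17] #...# => #  t=0,i=19
  [16] #.... => .  t=2,i=12
  [15] .#### => #  t=0,i=9
  [14] .###. => .  t=2,i=16
  [13] .##.# => #  t=0,i=3
  [12] .##.. => .  t=0,i=22
  [11] .#.## => .  t=1,i=22
  [10] .#.#. => #  t=4,i=1
  [9] .#..# => #  t=0,i=6
  [8] .#... => #  t=0,i=18
  [7] ..### => .  t=0,i=8
  [6] ..##. => #  t=0,i=2
  [5] ..#.# => .  t=2,i=1
  [4] ..#.. => #  t=0,i=17
  [3] ...## => .  t=0,i=20
  [2] ...#. => #  t=2,i=20
  [1] ....# => #  t=2,i=13
  [0] ..... => .  t=6,i=1
  bits 10010010011011101010011101010110 = 2456725334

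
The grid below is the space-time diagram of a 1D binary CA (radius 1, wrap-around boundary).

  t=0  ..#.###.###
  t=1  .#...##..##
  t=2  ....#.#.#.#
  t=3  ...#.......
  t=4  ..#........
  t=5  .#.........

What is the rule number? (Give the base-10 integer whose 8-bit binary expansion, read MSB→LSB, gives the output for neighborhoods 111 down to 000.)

  nb ###: next=#  (t=0,i=5, bit7=1)
  nb ##.: next=#  (t=0,i=6, bit6=1)
  nb #.#: next=.  (t=0,i=3, bit5=0)
  nb #..: next=.  (t=0,i=0, bit4=0)
  nb .##: next=.  (t=0,i=4, bit3=0)
  nb .#.: next=.  (t=0,i=2, bit2=0)
  nb ..#: next=#  (t=0,i=1, bit1=1)
  nb ...: next=.  (t=1,i=3, bit0=0)
  bits 11000010 = 194

194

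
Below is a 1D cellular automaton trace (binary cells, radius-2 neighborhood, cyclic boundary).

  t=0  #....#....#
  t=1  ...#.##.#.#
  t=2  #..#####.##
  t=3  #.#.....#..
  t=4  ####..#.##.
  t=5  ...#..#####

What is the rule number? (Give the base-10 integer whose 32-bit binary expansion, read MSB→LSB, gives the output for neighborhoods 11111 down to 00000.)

  [31] ##### => .  t=2,i=5
  [30] ####. => .  t=2,i=6
  [29] ###.# => .  t=2,i=7
  [28] ###.. => #  t=2,i=0
  [27] ##.## => #  t=2,i=8
  [26] ##.#. => #  t=1,i=7
  [25] ##..# => .  t=2,i=1
  [24] ##... => .  t=0,i=1
  [23] #.### => .  t=2,i=9
  [22] #.##. => #  t=1,i=5
  [21] #.#.# => .  t=1,i=8
  [20] #.#.. => #  t=1,i=10
  [19] #..## => #  t=2,i=2
  [18] #..#. => .  t=3,i=10
  [17] #...# => .  t=1,i=1
  [16] #.... => .  t=0,i=2
  [15] .#### => .  t=2,i=4
  [14] .###. => .  t=2,i=10
  [13] .##.# => #  t=1,i=6
  [12] .##.. => .  t=0,i=0
  [11] .#.## => #  t=1,i=4
  [10] .#.#. => #  t=1,i=9
  [9] .#..# => #  t=3,i=9
  [8] .#... => #  t=0,i=6
  [7] ..### => .  t=2,i=3
  [6] ..##. => #  t=0,i=10
  [5] ..#.# => #  t=1,i=3
  [4] ..#.. => #  t=0,i=5
  [3] ...## => .  t=0,i=9
  [2] ...#. => .  t=0,i=4
  [1] ....# => #  t=0,i=3
  [0] ..... => .  t=3,i=5
  bits 00011100010110000010111101110010 = 475541362

475541362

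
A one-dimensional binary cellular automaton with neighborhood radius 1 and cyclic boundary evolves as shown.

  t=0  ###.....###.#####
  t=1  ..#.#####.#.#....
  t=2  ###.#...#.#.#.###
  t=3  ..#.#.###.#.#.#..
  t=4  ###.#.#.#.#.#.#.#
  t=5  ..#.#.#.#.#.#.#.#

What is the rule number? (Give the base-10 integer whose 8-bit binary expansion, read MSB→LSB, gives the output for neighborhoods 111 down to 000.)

79

  nb ###: next=.  (t=0,i=0, bit7=0)
  nb ##.: next=#  (t=0,i=2, bit6=1)
  nb #.#: next=.  (t=0,i=11, bit5=0)
  nb #..: next=.  (t=0,i=3, bit4=0)
  nb .##: next=#  (t=0,i=8, bit3=1)
  nb .#.: next=#  (t=1,i=2, bit2=1)
  nb ..#: next=#  (t=0,i=7, bit1=1)
  nb ...: next=#  (t=0,i=4, bit0=1)
  bits 01001111 = 79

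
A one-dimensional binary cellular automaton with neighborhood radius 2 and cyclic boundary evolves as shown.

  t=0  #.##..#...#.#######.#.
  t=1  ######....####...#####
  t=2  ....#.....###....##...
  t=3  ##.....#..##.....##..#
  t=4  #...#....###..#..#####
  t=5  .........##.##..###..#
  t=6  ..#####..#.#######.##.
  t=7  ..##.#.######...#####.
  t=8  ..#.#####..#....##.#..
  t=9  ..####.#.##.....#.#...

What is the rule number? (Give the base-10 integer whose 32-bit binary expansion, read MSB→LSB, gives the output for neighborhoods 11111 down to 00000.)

1861016801

  #####|.  b31=0 t=0,i=14
  ####.|#  b30=1 t=0,i=17
  ###.#|#  b29=1 t=0,i=18
  ###..|.  b28=0 t=1,i=5
  ##.##|#  b27=1 t=5,i=11
  ##.#.|#  b26=1 t=0,i=19
  ##..#|#  b25=1 t=0,i=4
  ##...|.  b24=0 t=1,i=6
  #.###|#  b23=1 t=0,i=12
  #.##.|#  b22=1 t=0,i=2
  #.#.#|#  b21=1 t=0,i=0
  #.#..|.  b20=0 t=8,i=19
  #..##|#  b19=1 t=3,i=9
  #..#.|#  b18=1 t=0,i=5
  #...#|.  b17=0 t=0,i=8
  #....|.  b16=0 t=1,i=7
  .####|#  b15=1 t=0,i=13
  .###.|#  b14=1 t=2,i=11
  .##.#|.  b13=0 t=5,i=10
  .##..|#  b12=1 t=0,i=3
  .#.##|#  b11=1 t=0,i=1
  .#.#.|#  b10=1 t=0,i=21
  .#..#|.  b9=0 t=3,i=8
  .#...|.  b8=0 t=0,i=7
  ..###|#  b7=1 t=1,i=10
  ..##.|#  b6=1 t=2,i=17
  ..#.#|#  b5=1 t=0,i=10
  ..#..|.  b4=0 t=0,i=6
  ...##|.  b3=0 t=1,i=9
  ...#.|.  b2=0 t=0,i=9
  ....#|.  b1=0 t=1,i=8
  .....|#  b0=1 t=2,i=0
  bits 01101110111011001101110011100001 = 1861016801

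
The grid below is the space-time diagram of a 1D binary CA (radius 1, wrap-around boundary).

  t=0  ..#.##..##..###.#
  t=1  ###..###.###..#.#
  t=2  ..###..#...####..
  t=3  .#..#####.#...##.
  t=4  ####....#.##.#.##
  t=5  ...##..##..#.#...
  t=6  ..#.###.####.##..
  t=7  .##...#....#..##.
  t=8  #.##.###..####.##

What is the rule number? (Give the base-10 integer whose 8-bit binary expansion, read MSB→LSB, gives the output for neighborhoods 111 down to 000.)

  nb ###: next=.  (t=0,i=13, bit7=0)
  nb ##.: next=#  (t=0,i=5, bit6=1)
  nb #.#: next=.  (t=0,i=3, bit5=0)
  nb #..: next=#  (t=0,i=0, bit4=1)
  nb .##: next=.  (t=0,i=4, bit3=0)
  nb .#.: next=#  (t=0,i=2, bit2=1)
  nb ..#: next=#  (t=0,i=1, bit1=1)
  nb ...: next=.  (t=2,i=0, bit0=0)
  bits 01010110 = 86

86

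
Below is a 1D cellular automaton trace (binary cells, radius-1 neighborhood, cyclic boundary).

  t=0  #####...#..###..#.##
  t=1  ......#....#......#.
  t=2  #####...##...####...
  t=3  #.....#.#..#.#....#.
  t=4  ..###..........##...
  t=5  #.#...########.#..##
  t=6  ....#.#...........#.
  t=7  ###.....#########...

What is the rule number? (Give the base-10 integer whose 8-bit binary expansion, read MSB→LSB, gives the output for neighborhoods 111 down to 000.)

9

  nb ###: next=.  (t=0,i=0, bit7=0)
  nb ##.: next=.  (t=0,i=4, bit6=0)
  nb #.#: next=.  (t=0,i=17, bit5=0)
  nb #..: next=.  (t=0,i=5, bit4=0)
  nb .##: next=#  (t=0,i=11, bit3=1)
  nb .#.: next=.  (t=0,i=8, bit2=0)
  nb ..#: next=.  (t=0,i=7, bit1=0)
  nb ...: next=#  (t=0,i=6, bit0=1)
  bits 00001001 = 9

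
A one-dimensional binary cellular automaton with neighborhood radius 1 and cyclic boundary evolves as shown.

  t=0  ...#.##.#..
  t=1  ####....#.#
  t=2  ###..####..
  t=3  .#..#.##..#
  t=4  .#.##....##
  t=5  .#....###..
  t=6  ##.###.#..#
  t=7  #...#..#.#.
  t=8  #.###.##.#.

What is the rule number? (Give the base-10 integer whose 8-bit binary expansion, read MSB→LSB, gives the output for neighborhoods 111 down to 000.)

  ###|#  b7=1 t=1,i=0
  ##.|.  b6=0 t=0,i=6
  #.#|.  b5=0 t=0,i=4
  #..|.  b4=0 t=0,i=9
  .##|.  b3=0 t=0,i=5
  .#.|#  b2=1 t=0,i=3
  ..#|#  b1=1 t=0,i=2
  ...|#  b0=1 t=0,i=0
  bits 10000111 = 135

135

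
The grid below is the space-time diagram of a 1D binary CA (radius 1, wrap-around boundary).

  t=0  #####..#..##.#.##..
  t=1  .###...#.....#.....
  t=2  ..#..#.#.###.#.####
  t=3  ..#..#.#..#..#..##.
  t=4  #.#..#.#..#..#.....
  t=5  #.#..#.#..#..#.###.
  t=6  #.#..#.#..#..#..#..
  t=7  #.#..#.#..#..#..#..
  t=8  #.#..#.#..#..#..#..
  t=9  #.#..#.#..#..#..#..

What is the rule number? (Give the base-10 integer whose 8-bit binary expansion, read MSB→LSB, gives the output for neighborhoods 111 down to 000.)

  ### -> #   bit 7 = 1  t=0,i=1
  ##. -> .   bit 6 = 0  t=0,i=4
  #.# -> .   bit 5 = 0  t=0,i=12
  #.. -> .   bit 4 = 0  t=0,i=5
  .## -> .   bit 3 = 0  t=0,i=0
  .#. -> #   bit 2 = 1  t=0,i=7
  ..# -> .   bit 1 = 0  t=0,i=6
  ... -> #   bit 0 = 1  t=1,i=5
  bits 10000101 = 133

133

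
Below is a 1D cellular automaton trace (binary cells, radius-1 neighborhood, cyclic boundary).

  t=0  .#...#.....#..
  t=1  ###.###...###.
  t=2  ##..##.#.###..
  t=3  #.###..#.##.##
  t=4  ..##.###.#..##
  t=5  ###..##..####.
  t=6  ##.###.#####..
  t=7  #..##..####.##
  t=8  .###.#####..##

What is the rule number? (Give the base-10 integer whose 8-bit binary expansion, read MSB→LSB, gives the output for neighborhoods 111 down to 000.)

  ###|#  b7=1 t=1,i=1
  ##.|.  b6=0 t=1,i=2
  #.#|.  b5=0 t=1,i=3
  #..|#  b4=1 t=0,i=2
  .##|#  b3=1 t=1,i=0
  .#.|#  b2=1 t=0,i=1
  ..#|#  b1=1 t=0,i=0
  ...|.  b0=0 t=0,i=3
  bits 10011110 = 158

158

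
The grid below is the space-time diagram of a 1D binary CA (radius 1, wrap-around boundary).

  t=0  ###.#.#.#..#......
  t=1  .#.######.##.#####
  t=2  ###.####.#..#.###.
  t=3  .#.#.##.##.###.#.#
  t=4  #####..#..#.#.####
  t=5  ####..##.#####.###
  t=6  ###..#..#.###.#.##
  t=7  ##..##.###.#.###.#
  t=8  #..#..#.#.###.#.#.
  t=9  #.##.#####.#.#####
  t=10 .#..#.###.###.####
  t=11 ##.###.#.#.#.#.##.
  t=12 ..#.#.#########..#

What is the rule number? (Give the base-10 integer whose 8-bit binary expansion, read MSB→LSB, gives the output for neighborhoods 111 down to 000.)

167

  nb ###: next=#  (t=0,i=1, bit7=1)
  nb ##.: next=.  (t=0,i=2, bit6=0)
  nb #.#: next=#  (t=0,i=3, bit5=1)
  nb #..: next=.  (t=0,i=9, bit4=0)
  nb .##: next=.  (t=0,i=0, bit3=0)
  nb .#.: next=#  (t=0,i=4, bit2=1)
  nb ..#: next=#  (t=0,i=10, bit1=1)
  nb ...: next=#  (t=0,i=13, bit0=1)
  bits 10100111 = 167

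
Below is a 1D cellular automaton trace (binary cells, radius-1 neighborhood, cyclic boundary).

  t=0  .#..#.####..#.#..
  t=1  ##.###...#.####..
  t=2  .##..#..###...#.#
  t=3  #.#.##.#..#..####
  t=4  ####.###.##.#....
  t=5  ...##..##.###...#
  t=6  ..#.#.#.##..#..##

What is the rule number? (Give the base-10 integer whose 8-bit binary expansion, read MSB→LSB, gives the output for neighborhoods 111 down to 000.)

  [7] ### => .  t=0,i=7
  [6] ##. => #  t=0,i=9
  [5] #.# => #  t=0,i=5
  [4] #.. => .  t=0,i=2
  [3] .## => .  t=0,i=6
  [2] .#. => #  t=0,i=1
  [1] ..# => #  t=0,i=0
  [0] ... => .  t=0,i=16
  bits 01100110 = 102

102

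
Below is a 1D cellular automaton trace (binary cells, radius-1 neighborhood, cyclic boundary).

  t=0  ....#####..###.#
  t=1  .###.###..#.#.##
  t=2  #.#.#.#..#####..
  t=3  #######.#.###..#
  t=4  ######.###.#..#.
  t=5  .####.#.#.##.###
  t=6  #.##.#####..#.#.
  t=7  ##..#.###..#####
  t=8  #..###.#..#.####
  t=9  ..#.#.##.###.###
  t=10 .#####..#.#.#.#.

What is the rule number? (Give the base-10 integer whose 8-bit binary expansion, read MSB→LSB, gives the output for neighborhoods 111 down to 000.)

  ### -> #   bit 7 = 1  t=0,i=5
  ##. -> .   bit 6 = 0  t=0,i=8
  #.# -> #   bit 5 = 1  t=0,i=14
  #.. -> .   bit 4 = 0  t=0,i=0
  .## -> .   bit 3 = 0  t=0,i=4
  .#. -> #   bit 2 = 1  t=0,i=15
  ..# -> #   bit 1 = 1  t=0,i=3
  ... -> #   bit 0 = 1  t=0,i=1
  bits 10100111 = 167

167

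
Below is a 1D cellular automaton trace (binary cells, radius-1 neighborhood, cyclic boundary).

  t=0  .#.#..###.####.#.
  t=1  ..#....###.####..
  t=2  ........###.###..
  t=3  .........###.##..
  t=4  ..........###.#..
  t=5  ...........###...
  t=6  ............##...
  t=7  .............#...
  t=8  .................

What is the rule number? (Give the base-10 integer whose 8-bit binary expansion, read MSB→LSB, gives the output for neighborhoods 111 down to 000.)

224

  ###|#  b7=1 t=0,i=7
  ##.|#  b6=1 t=0,i=8
  #.#|#  b5=1 t=0,i=2
  #..|.  b4=0 t=0,i=4
  .##|.  b3=0 t=0,i=6
  .#.|.  b2=0 t=0,i=1
  ..#|.  b1=0 t=0,i=0
  ...|.  b0=0 t=1,i=0
  bits 11100000 = 224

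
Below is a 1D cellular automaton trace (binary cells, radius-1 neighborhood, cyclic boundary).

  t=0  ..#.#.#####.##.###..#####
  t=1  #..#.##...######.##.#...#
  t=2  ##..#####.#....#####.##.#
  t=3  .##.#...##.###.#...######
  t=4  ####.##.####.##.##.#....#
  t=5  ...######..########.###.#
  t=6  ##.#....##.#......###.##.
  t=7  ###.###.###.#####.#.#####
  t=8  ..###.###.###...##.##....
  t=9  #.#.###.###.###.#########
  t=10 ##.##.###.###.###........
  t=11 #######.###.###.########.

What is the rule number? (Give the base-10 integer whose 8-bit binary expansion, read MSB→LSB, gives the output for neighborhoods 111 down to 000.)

  [7] ### => .  t=0,i=7
  [6] ##. => #  t=0,i=10
  [5] #.# => #  t=0,i=3
  [4] #.. => #  t=0,i=0
  [3] .## => #  t=0,i=6
  [2] .#. => .  t=0,i=2
  [1] ..# => .  t=0,i=1
  [0] ... => #  t=1,i=8
  bits 01111001 = 121

121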